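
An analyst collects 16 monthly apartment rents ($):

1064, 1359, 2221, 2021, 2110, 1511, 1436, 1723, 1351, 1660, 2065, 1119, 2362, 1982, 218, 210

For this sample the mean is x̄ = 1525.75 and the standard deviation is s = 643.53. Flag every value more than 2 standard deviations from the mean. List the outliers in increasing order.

Cutoffs at x̄ ± 2s: 1525.75 ± 2·643.53 = [238.69, 2812.81].
210: z = -2.04, |z| > 2 → outlier.
218: z = -2.03, |z| > 2 → outlier.
Every other value lies within [238.69, 2812.81].

210, 218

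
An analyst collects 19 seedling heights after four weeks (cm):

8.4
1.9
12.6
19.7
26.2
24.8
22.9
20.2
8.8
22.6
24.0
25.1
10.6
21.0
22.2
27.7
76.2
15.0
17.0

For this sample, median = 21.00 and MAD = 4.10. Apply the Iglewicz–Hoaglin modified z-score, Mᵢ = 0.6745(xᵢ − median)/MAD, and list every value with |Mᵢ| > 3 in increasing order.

1.9, 76.2

|Mᵢ| > 3 ⇔ |xᵢ − 21.00| > 3·4.10/0.6745 = 18.24.
So outliers lie outside [2.76, 39.24].
1.9: M = -3.14 → outlier.
76.2: M = 9.08 → outlier.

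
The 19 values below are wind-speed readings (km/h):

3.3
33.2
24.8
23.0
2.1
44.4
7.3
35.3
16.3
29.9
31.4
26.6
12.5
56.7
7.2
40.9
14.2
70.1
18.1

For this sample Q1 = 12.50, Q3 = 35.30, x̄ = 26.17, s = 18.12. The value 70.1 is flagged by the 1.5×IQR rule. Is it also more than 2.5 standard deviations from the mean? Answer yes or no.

no

z = (70.1 − 26.17) / 18.12 = 2.42.
|z| = 2.42 ≤ 2.5.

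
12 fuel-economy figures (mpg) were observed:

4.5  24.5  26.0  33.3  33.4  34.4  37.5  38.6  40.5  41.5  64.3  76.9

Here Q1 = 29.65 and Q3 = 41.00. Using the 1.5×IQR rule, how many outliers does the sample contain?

IQR = 11.35; fences at 29.65 − 17.025 = 12.625 and 41.00 + 17.025 = 58.025.
Outside the cutoffs: 4.5, 64.3, 76.9.

3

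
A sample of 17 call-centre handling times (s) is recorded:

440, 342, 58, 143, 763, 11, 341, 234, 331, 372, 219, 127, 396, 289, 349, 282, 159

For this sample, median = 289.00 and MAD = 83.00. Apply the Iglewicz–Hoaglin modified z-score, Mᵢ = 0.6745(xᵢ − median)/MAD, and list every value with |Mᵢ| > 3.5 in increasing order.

|Mᵢ| > 3.5 ⇔ |xᵢ − 289.00| > 3.5·83.00/0.6745 = 430.69.
So outliers lie outside [-141.69, 719.69].
763: M = 3.85 → outlier.

763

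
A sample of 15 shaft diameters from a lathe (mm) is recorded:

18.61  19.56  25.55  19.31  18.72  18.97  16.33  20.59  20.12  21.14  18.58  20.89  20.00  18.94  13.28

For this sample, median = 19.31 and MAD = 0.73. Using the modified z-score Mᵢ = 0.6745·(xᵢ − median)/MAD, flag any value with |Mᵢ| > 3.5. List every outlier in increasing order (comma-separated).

|Mᵢ| > 3.5 ⇔ |xᵢ − 19.31| > 3.5·0.73/0.6745 = 3.79.
So outliers lie outside [15.52, 23.10].
13.28: M = -5.57 → outlier.
25.55: M = 5.77 → outlier.

13.28, 25.55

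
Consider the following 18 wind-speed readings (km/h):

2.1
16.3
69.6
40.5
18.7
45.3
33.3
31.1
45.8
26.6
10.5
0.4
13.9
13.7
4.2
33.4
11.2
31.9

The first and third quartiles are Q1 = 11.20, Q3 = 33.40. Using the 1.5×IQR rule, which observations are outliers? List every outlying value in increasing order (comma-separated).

IQR = Q3 − Q1 = 33.40 − 11.20 = 22.20.
Lower fence = Q1 − 1.5·IQR = 11.20 − 33.30 = -22.10.
Upper fence = Q3 + 1.5·IQR = 33.40 + 33.30 = 66.70.
69.6 > 66.70 → outlier.
All remaining values lie within [-22.10, 66.70].

69.6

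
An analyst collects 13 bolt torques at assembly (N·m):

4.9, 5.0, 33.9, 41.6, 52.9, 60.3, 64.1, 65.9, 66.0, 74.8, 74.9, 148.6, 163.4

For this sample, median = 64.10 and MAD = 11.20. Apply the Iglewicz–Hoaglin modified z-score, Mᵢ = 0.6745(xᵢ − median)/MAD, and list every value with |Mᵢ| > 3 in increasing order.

4.9, 5.0, 148.6, 163.4

|Mᵢ| > 3 ⇔ |xᵢ − 64.10| > 3·11.20/0.6745 = 49.81.
So outliers lie outside [14.29, 113.91].
4.9: M = -3.57 → outlier.
5.0: M = -3.56 → outlier.
148.6: M = 5.09 → outlier.
163.4: M = 5.98 → outlier.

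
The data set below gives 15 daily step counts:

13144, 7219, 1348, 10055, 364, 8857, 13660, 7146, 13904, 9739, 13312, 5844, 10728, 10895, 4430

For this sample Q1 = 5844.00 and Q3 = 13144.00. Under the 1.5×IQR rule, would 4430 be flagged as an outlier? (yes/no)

no

IQR = Q3 − Q1 = 13144.00 − 5844.00 = 7300.00.
Lower fence = Q1 − 1.5·IQR = 5844.00 − 10950.00 = -5106.00.
Upper fence = Q3 + 1.5·IQR = 13144.00 + 10950.00 = 24094.00.
4430 lies within [-5106.00, 24094.00].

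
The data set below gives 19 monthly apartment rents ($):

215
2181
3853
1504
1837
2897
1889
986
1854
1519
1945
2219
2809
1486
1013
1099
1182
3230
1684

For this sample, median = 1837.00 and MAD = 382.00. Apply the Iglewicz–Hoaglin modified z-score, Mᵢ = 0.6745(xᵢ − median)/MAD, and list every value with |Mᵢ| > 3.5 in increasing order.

|Mᵢ| > 3.5 ⇔ |xᵢ − 1837.00| > 3.5·382.00/0.6745 = 1982.21.
So outliers lie outside [-145.21, 3819.21].
3853: M = 3.56 → outlier.

3853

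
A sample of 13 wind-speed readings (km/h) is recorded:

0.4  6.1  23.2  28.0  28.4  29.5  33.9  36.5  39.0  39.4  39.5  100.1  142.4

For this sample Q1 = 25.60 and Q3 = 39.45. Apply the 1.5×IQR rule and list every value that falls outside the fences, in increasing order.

IQR = Q3 − Q1 = 39.45 − 25.60 = 13.85.
Lower fence = Q1 − 1.5·IQR = 25.60 − 20.775 = 4.825.
Upper fence = Q3 + 1.5·IQR = 39.45 + 20.775 = 60.225.
0.4 < 4.825 → outlier.
100.1 > 60.225 → outlier.
142.4 > 60.225 → outlier.
All remaining values lie within [4.825, 60.225].

0.4, 100.1, 142.4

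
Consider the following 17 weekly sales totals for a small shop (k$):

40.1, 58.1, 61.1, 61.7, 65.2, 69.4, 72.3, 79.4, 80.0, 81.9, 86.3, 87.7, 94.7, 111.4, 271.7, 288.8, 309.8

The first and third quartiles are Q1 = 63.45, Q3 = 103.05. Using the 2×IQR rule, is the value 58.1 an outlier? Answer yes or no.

no

IQR = Q3 − Q1 = 103.05 − 63.45 = 39.60.
Lower fence = Q1 − 2·IQR = 63.45 − 79.20 = -15.75.
Upper fence = Q3 + 2·IQR = 103.05 + 79.20 = 182.25.
58.1 lies within [-15.75, 182.25].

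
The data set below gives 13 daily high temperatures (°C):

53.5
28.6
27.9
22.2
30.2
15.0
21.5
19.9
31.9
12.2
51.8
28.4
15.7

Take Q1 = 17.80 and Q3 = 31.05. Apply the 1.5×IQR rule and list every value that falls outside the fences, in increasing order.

51.8, 53.5

IQR = Q3 − Q1 = 31.05 − 17.80 = 13.25.
Lower fence = Q1 − 1.5·IQR = 17.80 − 19.875 = -2.075.
Upper fence = Q3 + 1.5·IQR = 31.05 + 19.875 = 50.925.
51.8 > 50.925 → outlier.
53.5 > 50.925 → outlier.
All remaining values lie within [-2.075, 50.925].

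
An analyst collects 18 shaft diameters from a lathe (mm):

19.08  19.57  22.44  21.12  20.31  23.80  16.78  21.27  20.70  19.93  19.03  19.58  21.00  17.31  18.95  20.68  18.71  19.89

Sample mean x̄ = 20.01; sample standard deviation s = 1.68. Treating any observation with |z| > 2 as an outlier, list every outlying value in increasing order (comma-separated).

Cutoffs at x̄ ± 2s: 20.01 ± 2·1.68 = [16.65, 23.37].
23.80: z = 2.26, |z| > 2 → outlier.
Every other value lies within [16.65, 23.37].

23.80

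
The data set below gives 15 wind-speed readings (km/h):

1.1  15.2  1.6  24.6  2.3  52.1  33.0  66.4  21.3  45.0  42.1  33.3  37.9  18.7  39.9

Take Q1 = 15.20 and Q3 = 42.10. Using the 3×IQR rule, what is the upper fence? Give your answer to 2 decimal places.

IQR = Q3 − Q1 = 42.10 − 15.20 = 26.90.
Lower fence = Q1 − 3·IQR = 15.20 − 80.70 = -65.50.
Upper fence = Q3 + 3·IQR = 42.10 + 80.70 = 122.80.

122.80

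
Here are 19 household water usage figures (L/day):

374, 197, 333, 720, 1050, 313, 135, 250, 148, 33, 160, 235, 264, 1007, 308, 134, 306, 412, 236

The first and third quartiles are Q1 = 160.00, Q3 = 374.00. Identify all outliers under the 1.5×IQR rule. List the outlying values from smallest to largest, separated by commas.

IQR = Q3 − Q1 = 374.00 − 160.00 = 214.00.
Lower fence = Q1 − 1.5·IQR = 160.00 − 321.00 = -161.00.
Upper fence = Q3 + 1.5·IQR = 374.00 + 321.00 = 695.00.
720 > 695.00 → outlier.
1007 > 695.00 → outlier.
1050 > 695.00 → outlier.
All remaining values lie within [-161.00, 695.00].

720, 1007, 1050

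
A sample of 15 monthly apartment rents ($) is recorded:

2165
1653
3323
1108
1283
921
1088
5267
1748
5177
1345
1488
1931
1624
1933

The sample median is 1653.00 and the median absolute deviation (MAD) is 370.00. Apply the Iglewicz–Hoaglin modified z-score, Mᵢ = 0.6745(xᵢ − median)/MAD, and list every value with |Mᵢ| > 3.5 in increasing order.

5177, 5267

|Mᵢ| > 3.5 ⇔ |xᵢ − 1653.00| > 3.5·370.00/0.6745 = 1919.94.
So outliers lie outside [-266.94, 3572.94].
5177: M = 6.42 → outlier.
5267: M = 6.59 → outlier.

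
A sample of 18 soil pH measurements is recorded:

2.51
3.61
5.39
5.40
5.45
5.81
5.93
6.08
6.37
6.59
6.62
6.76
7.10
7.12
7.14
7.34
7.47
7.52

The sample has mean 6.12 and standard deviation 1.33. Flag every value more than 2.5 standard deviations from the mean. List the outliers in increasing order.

2.51

Cutoffs at x̄ ± 2.5s: 6.12 ± 2.5·1.33 = [2.795, 9.445].
2.51: z = -2.71, |z| > 2.5 → outlier.
Every other value lies within [2.795, 9.445].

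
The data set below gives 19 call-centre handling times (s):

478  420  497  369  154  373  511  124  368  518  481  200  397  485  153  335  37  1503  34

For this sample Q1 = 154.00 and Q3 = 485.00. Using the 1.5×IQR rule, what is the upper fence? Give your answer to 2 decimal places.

981.50

IQR = Q3 − Q1 = 485.00 − 154.00 = 331.00.
Lower fence = Q1 − 1.5·IQR = 154.00 − 496.50 = -342.50.
Upper fence = Q3 + 1.5·IQR = 485.00 + 496.50 = 981.50.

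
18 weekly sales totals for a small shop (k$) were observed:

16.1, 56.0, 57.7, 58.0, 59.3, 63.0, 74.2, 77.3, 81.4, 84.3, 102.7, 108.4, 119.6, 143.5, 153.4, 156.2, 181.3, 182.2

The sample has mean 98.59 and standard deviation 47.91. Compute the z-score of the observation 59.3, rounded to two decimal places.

z = (59.3 − 98.59) / 47.91 = -0.82.

-0.82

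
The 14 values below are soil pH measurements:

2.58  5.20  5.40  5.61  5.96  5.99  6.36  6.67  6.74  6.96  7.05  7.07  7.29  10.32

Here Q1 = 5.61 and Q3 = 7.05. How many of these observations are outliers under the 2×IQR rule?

2

IQR = 1.44; fences at 5.61 − 2.88 = 2.73 and 7.05 + 2.88 = 9.93.
Outside the cutoffs: 2.58, 10.32.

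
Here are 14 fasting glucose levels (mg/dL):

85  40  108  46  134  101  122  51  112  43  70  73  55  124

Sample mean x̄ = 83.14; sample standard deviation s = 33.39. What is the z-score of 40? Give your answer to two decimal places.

z = (40 − 83.14) / 33.39 = -1.29.

-1.29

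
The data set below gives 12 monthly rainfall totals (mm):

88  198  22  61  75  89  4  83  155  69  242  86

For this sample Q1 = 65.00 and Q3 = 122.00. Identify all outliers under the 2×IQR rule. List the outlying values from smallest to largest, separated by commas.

IQR = Q3 − Q1 = 122.00 − 65.00 = 57.00.
Lower fence = Q1 − 2·IQR = 65.00 − 114.00 = -49.00.
Upper fence = Q3 + 2·IQR = 122.00 + 114.00 = 236.00.
242 > 236.00 → outlier.
All remaining values lie within [-49.00, 236.00].

242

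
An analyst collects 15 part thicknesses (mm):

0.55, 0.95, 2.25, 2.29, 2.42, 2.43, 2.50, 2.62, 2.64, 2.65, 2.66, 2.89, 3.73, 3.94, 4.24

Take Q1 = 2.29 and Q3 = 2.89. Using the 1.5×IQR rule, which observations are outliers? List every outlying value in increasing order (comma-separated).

0.55, 0.95, 3.94, 4.24

IQR = Q3 − Q1 = 2.89 − 2.29 = 0.60.
Lower fence = Q1 − 1.5·IQR = 2.29 − 0.90 = 1.39.
Upper fence = Q3 + 1.5·IQR = 2.89 + 0.90 = 3.79.
0.55 < 1.39 → outlier.
0.95 < 1.39 → outlier.
3.94 > 3.79 → outlier.
4.24 > 3.79 → outlier.
All remaining values lie within [1.39, 3.79].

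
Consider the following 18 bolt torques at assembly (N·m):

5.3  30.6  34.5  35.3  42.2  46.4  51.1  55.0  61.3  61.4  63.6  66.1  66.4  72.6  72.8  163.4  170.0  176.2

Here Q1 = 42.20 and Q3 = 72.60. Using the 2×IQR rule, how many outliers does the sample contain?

IQR = 30.40; fences at 42.20 − 60.80 = -18.60 and 72.60 + 60.80 = 133.40.
Outside the cutoffs: 163.4, 170.0, 176.2.

3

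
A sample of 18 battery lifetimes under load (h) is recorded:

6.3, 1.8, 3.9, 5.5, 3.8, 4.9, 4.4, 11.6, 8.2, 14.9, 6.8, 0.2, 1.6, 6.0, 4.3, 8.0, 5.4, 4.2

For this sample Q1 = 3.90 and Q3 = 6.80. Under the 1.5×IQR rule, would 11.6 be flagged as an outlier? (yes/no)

yes

IQR = Q3 − Q1 = 6.80 − 3.90 = 2.90.
Lower fence = Q1 − 1.5·IQR = 3.90 − 4.35 = -0.45.
Upper fence = Q3 + 1.5·IQR = 6.80 + 4.35 = 11.15.
11.6 lies above the upper fence.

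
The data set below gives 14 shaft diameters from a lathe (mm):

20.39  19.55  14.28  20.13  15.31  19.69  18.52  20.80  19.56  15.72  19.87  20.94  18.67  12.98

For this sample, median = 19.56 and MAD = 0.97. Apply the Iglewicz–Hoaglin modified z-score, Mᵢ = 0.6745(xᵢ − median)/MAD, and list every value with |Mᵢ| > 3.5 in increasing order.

12.98, 14.28

|Mᵢ| > 3.5 ⇔ |xᵢ − 19.56| > 3.5·0.97/0.6745 = 5.03.
So outliers lie outside [14.53, 24.59].
12.98: M = -4.58 → outlier.
14.28: M = -3.67 → outlier.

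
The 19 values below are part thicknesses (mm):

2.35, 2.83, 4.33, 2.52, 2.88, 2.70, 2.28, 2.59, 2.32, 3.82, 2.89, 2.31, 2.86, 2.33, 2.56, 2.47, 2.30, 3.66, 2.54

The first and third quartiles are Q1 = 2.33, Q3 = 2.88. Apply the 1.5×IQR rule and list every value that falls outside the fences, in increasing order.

3.82, 4.33

IQR = Q3 − Q1 = 2.88 − 2.33 = 0.55.
Lower fence = Q1 − 1.5·IQR = 2.33 − 0.825 = 1.505.
Upper fence = Q3 + 1.5·IQR = 2.88 + 0.825 = 3.705.
3.82 > 3.705 → outlier.
4.33 > 3.705 → outlier.
All remaining values lie within [1.505, 3.705].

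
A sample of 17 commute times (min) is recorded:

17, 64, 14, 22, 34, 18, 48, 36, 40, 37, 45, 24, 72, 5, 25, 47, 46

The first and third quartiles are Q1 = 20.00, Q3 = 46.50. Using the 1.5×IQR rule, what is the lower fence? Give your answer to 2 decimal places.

IQR = Q3 − Q1 = 46.50 − 20.00 = 26.50.
Lower fence = Q1 − 1.5·IQR = 20.00 − 39.75 = -19.75.
Upper fence = Q3 + 1.5·IQR = 46.50 + 39.75 = 86.25.

-19.75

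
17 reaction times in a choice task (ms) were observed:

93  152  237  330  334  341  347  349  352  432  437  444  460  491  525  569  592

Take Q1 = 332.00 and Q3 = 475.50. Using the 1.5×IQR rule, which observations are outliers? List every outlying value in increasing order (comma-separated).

93

IQR = Q3 − Q1 = 475.50 − 332.00 = 143.50.
Lower fence = Q1 − 1.5·IQR = 332.00 − 215.25 = 116.75.
Upper fence = Q3 + 1.5·IQR = 475.50 + 215.25 = 690.75.
93 < 116.75 → outlier.
All remaining values lie within [116.75, 690.75].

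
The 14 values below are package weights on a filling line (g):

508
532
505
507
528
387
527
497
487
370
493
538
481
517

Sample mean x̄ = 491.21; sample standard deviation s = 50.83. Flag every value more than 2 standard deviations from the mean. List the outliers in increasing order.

Cutoffs at x̄ ± 2s: 491.21 ± 2·50.83 = [389.55, 592.87].
370: z = -2.38, |z| > 2 → outlier.
387: z = -2.05, |z| > 2 → outlier.
Every other value lies within [389.55, 592.87].

370, 387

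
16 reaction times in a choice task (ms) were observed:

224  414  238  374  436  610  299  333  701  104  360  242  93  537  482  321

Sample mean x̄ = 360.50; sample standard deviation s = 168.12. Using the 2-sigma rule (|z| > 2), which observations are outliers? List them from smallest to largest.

Cutoffs at x̄ ± 2s: 360.50 ± 2·168.12 = [24.26, 696.74].
701: z = 2.03, |z| > 2 → outlier.
Every other value lies within [24.26, 696.74].

701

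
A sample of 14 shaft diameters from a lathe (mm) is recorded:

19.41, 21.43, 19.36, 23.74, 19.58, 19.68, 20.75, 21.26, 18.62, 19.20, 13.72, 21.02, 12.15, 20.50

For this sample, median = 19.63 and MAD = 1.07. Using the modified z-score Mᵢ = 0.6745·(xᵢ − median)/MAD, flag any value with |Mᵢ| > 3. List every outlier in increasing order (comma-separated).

12.15, 13.72

|Mᵢ| > 3 ⇔ |xᵢ − 19.63| > 3·1.07/0.6745 = 4.76.
So outliers lie outside [14.87, 24.39].
12.15: M = -4.72 → outlier.
13.72: M = -3.73 → outlier.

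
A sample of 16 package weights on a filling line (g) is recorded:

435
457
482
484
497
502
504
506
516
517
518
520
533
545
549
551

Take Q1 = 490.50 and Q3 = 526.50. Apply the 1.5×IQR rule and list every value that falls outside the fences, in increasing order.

IQR = Q3 − Q1 = 526.50 − 490.50 = 36.00.
Lower fence = Q1 − 1.5·IQR = 490.50 − 54.00 = 436.50.
Upper fence = Q3 + 1.5·IQR = 526.50 + 54.00 = 580.50.
435 < 436.50 → outlier.
All remaining values lie within [436.50, 580.50].

435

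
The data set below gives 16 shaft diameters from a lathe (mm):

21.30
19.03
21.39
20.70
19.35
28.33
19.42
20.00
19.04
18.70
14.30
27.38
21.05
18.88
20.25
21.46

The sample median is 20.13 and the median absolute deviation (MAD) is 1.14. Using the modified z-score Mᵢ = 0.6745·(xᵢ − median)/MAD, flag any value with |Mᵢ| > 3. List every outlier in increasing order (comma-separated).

|Mᵢ| > 3 ⇔ |xᵢ − 20.13| > 3·1.14/0.6745 = 5.07.
So outliers lie outside [15.06, 25.20].
14.30: M = -3.45 → outlier.
27.38: M = 4.29 → outlier.
28.33: M = 4.85 → outlier.

14.30, 27.38, 28.33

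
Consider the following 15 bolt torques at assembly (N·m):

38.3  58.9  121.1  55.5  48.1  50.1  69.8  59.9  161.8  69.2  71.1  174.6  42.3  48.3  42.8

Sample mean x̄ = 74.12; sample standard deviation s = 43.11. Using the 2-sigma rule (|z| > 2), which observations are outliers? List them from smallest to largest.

Cutoffs at x̄ ± 2s: 74.12 ± 2·43.11 = [-12.10, 160.34].
161.8: z = 2.03, |z| > 2 → outlier.
174.6: z = 2.33, |z| > 2 → outlier.
Every other value lies within [-12.10, 160.34].

161.8, 174.6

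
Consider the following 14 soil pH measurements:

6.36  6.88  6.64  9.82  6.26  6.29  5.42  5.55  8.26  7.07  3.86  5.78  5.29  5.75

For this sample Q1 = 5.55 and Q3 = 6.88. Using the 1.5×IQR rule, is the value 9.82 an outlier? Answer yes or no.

IQR = Q3 − Q1 = 6.88 − 5.55 = 1.33.
Lower fence = Q1 − 1.5·IQR = 5.55 − 1.995 = 3.555.
Upper fence = Q3 + 1.5·IQR = 6.88 + 1.995 = 8.875.
9.82 lies above the upper fence.

yes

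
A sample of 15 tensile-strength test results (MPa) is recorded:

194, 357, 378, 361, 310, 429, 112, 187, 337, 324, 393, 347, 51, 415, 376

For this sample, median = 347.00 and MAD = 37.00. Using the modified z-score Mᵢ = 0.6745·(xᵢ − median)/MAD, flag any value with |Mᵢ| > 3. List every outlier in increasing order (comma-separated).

51, 112

|Mᵢ| > 3 ⇔ |xᵢ − 347.00| > 3·37.00/0.6745 = 164.57.
So outliers lie outside [182.43, 511.57].
51: M = -5.40 → outlier.
112: M = -4.28 → outlier.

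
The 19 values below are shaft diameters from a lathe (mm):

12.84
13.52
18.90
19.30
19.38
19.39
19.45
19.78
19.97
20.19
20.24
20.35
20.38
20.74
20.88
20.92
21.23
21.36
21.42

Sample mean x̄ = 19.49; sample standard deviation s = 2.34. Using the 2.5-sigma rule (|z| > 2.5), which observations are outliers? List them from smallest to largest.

Cutoffs at x̄ ± 2.5s: 19.49 ± 2.5·2.34 = [13.64, 25.34].
12.84: z = -2.84, |z| > 2.5 → outlier.
13.52: z = -2.55, |z| > 2.5 → outlier.
Every other value lies within [13.64, 25.34].

12.84, 13.52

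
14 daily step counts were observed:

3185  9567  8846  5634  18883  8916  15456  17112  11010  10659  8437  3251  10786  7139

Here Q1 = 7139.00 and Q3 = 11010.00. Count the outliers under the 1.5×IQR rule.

IQR = 3871.00; fences at 7139.00 − 5806.50 = 1332.50 and 11010.00 + 5806.50 = 16816.50.
Outside the cutoffs: 17112, 18883.

2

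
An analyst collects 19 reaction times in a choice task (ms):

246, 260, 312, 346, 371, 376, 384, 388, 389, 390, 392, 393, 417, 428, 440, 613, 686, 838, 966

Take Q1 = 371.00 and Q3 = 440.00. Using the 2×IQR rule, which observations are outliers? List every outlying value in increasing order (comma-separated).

IQR = Q3 − Q1 = 440.00 − 371.00 = 69.00.
Lower fence = Q1 − 2·IQR = 371.00 − 138.00 = 233.00.
Upper fence = Q3 + 2·IQR = 440.00 + 138.00 = 578.00.
613 > 578.00 → outlier.
686 > 578.00 → outlier.
838 > 578.00 → outlier.
966 > 578.00 → outlier.
All remaining values lie within [233.00, 578.00].

613, 686, 838, 966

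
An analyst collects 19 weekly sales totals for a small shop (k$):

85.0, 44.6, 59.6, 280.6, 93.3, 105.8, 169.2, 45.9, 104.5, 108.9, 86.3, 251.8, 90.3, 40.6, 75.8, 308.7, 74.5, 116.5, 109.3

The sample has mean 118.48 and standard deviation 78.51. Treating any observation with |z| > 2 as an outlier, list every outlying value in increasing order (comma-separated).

Cutoffs at x̄ ± 2s: 118.48 ± 2·78.51 = [-38.54, 275.50].
280.6: z = 2.06, |z| > 2 → outlier.
308.7: z = 2.42, |z| > 2 → outlier.
Every other value lies within [-38.54, 275.50].

280.6, 308.7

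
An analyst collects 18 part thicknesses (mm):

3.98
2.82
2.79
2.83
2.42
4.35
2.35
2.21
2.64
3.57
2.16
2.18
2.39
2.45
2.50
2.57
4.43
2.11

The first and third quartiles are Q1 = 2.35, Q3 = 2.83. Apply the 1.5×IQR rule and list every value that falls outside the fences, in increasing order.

3.57, 3.98, 4.35, 4.43

IQR = Q3 − Q1 = 2.83 − 2.35 = 0.48.
Lower fence = Q1 − 1.5·IQR = 2.35 − 0.72 = 1.63.
Upper fence = Q3 + 1.5·IQR = 2.83 + 0.72 = 3.55.
3.57 > 3.55 → outlier.
3.98 > 3.55 → outlier.
4.35 > 3.55 → outlier.
4.43 > 3.55 → outlier.
All remaining values lie within [1.63, 3.55].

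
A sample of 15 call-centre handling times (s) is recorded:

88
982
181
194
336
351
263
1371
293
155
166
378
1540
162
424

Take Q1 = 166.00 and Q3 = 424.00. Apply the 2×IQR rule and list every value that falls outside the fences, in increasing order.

IQR = Q3 − Q1 = 424.00 − 166.00 = 258.00.
Lower fence = Q1 − 2·IQR = 166.00 − 516.00 = -350.00.
Upper fence = Q3 + 2·IQR = 424.00 + 516.00 = 940.00.
982 > 940.00 → outlier.
1371 > 940.00 → outlier.
1540 > 940.00 → outlier.
All remaining values lie within [-350.00, 940.00].

982, 1371, 1540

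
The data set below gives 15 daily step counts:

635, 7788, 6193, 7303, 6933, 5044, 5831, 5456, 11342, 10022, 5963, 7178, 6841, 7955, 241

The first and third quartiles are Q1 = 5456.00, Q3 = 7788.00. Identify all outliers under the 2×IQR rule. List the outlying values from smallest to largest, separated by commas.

241, 635

IQR = Q3 − Q1 = 7788.00 − 5456.00 = 2332.00.
Lower fence = Q1 − 2·IQR = 5456.00 − 4664.00 = 792.00.
Upper fence = Q3 + 2·IQR = 7788.00 + 4664.00 = 12452.00.
241 < 792.00 → outlier.
635 < 792.00 → outlier.
All remaining values lie within [792.00, 12452.00].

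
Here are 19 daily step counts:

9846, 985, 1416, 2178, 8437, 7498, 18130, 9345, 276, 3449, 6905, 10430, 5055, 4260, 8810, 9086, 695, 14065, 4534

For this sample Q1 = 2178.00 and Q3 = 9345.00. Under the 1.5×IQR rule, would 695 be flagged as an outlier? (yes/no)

IQR = Q3 − Q1 = 9345.00 − 2178.00 = 7167.00.
Lower fence = Q1 − 1.5·IQR = 2178.00 − 10750.50 = -8572.50.
Upper fence = Q3 + 1.5·IQR = 9345.00 + 10750.50 = 20095.50.
695 lies within [-8572.50, 20095.50].

no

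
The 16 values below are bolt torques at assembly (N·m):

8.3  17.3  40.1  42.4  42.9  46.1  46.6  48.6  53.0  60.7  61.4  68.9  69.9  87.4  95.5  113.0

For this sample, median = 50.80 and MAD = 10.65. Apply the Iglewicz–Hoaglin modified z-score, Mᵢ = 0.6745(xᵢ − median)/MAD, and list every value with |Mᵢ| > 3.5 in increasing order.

113.0

|Mᵢ| > 3.5 ⇔ |xᵢ − 50.80| > 3.5·10.65/0.6745 = 55.26.
So outliers lie outside [-4.46, 106.06].
113.0: M = 3.94 → outlier.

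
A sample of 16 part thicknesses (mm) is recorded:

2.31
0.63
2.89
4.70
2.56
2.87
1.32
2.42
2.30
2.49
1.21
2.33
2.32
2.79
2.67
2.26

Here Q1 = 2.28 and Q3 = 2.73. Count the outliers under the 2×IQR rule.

4

IQR = 0.45; fences at 2.28 − 0.90 = 1.38 and 2.73 + 0.90 = 3.63.
Outside the cutoffs: 0.63, 1.21, 1.32, 4.70.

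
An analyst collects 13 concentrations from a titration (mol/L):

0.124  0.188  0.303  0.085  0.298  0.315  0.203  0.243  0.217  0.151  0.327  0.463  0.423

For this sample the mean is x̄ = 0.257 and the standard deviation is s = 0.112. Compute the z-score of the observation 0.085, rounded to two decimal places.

z = (0.085 − 0.257) / 0.112 = -1.54.

-1.54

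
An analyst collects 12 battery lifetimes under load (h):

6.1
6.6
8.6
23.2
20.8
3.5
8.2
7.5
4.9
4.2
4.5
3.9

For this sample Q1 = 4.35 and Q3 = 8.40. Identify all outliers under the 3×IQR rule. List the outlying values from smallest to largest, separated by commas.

20.8, 23.2

IQR = Q3 − Q1 = 8.40 − 4.35 = 4.05.
Lower fence = Q1 − 3·IQR = 4.35 − 12.15 = -7.80.
Upper fence = Q3 + 3·IQR = 8.40 + 12.15 = 20.55.
20.8 > 20.55 → outlier.
23.2 > 20.55 → outlier.
All remaining values lie within [-7.80, 20.55].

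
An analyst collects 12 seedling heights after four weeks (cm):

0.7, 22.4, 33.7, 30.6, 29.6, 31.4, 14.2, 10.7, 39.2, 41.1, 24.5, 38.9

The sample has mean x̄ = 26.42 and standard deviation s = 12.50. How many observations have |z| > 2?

1

Cutoffs: x̄ ± 2s = [1.42, 51.42].
Outside the cutoffs: 0.7.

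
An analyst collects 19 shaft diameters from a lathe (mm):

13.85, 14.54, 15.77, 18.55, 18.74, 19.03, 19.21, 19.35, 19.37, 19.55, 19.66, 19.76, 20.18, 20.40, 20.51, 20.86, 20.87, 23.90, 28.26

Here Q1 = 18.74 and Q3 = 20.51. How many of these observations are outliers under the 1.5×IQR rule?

5

IQR = 1.77; fences at 18.74 − 2.655 = 16.085 and 20.51 + 2.655 = 23.165.
Outside the cutoffs: 13.85, 14.54, 15.77, 23.90, 28.26.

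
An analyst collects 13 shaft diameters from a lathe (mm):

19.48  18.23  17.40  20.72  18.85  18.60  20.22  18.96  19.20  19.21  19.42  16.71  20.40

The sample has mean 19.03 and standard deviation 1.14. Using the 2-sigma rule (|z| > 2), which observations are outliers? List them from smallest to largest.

16.71

Cutoffs at x̄ ± 2s: 19.03 ± 2·1.14 = [16.75, 21.31].
16.71: z = -2.04, |z| > 2 → outlier.
Every other value lies within [16.75, 21.31].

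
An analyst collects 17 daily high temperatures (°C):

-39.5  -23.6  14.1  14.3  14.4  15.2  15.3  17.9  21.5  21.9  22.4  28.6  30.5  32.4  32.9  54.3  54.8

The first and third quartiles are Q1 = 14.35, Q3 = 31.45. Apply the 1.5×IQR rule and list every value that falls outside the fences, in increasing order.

-39.5, -23.6

IQR = Q3 − Q1 = 31.45 − 14.35 = 17.10.
Lower fence = Q1 − 1.5·IQR = 14.35 − 25.65 = -11.30.
Upper fence = Q3 + 1.5·IQR = 31.45 + 25.65 = 57.10.
-39.5 < -11.30 → outlier.
-23.6 < -11.30 → outlier.
All remaining values lie within [-11.30, 57.10].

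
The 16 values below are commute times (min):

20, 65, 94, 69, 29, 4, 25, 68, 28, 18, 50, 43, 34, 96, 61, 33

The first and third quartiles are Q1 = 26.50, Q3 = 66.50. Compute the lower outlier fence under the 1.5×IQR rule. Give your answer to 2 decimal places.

IQR = Q3 − Q1 = 66.50 − 26.50 = 40.00.
Lower fence = Q1 − 1.5·IQR = 26.50 − 60.00 = -33.50.
Upper fence = Q3 + 1.5·IQR = 66.50 + 60.00 = 126.50.

-33.50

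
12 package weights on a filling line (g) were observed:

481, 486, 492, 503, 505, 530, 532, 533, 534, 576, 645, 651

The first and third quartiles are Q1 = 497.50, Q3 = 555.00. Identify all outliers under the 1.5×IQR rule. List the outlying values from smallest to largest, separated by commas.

645, 651

IQR = Q3 − Q1 = 555.00 − 497.50 = 57.50.
Lower fence = Q1 − 1.5·IQR = 497.50 − 86.25 = 411.25.
Upper fence = Q3 + 1.5·IQR = 555.00 + 86.25 = 641.25.
645 > 641.25 → outlier.
651 > 641.25 → outlier.
All remaining values lie within [411.25, 641.25].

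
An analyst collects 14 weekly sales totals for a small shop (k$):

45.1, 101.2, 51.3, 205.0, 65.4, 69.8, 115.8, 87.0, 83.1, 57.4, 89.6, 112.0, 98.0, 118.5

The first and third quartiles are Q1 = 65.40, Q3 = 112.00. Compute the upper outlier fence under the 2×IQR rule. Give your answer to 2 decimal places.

IQR = Q3 − Q1 = 112.00 − 65.40 = 46.60.
Lower fence = Q1 − 2·IQR = 65.40 − 93.20 = -27.80.
Upper fence = Q3 + 2·IQR = 112.00 + 93.20 = 205.20.

205.20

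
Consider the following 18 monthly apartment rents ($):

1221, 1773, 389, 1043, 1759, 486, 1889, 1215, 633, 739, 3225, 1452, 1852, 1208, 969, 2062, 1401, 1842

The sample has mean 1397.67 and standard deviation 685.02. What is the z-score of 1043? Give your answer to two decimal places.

-0.52

z = (1043 − 1397.67) / 685.02 = -0.52.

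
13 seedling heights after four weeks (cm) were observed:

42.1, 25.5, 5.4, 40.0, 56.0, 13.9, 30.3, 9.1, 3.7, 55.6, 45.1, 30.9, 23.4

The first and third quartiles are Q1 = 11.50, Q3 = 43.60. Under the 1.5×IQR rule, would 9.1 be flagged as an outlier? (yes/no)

IQR = Q3 − Q1 = 43.60 − 11.50 = 32.10.
Lower fence = Q1 − 1.5·IQR = 11.50 − 48.15 = -36.65.
Upper fence = Q3 + 1.5·IQR = 43.60 + 48.15 = 91.75.
9.1 lies within [-36.65, 91.75].

no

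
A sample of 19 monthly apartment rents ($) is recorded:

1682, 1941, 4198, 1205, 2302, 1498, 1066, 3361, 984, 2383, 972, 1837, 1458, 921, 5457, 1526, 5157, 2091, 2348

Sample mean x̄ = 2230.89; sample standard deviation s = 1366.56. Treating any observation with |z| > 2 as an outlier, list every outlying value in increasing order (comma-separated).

Cutoffs at x̄ ± 2s: 2230.89 ± 2·1366.56 = [-502.23, 4964.01].
5157: z = 2.14, |z| > 2 → outlier.
5457: z = 2.36, |z| > 2 → outlier.
Every other value lies within [-502.23, 4964.01].

5157, 5457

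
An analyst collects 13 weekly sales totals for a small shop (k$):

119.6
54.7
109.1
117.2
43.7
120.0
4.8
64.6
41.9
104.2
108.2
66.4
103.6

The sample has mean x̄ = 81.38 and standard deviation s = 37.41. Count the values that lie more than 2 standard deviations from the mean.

Cutoffs: x̄ ± 2s = [6.56, 156.20].
Outside the cutoffs: 4.8.

1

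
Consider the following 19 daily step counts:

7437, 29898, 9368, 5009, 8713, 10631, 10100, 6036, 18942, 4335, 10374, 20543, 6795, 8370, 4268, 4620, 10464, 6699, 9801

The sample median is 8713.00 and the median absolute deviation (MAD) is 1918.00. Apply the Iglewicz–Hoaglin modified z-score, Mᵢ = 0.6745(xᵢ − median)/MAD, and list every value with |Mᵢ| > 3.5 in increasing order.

18942, 20543, 29898

|Mᵢ| > 3.5 ⇔ |xᵢ − 8713.00| > 3.5·1918.00/0.6745 = 9952.56.
So outliers lie outside [-1239.56, 18665.56].
18942: M = 3.60 → outlier.
20543: M = 4.16 → outlier.
29898: M = 7.45 → outlier.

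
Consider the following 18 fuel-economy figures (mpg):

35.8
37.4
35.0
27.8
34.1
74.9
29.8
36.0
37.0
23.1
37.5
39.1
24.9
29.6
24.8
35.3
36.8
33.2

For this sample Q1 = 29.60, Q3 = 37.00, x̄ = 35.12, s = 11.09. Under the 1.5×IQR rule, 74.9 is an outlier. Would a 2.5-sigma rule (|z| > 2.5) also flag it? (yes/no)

z = (74.9 − 35.12) / 11.09 = 3.59.
|z| = 3.59 > 2.5.

yes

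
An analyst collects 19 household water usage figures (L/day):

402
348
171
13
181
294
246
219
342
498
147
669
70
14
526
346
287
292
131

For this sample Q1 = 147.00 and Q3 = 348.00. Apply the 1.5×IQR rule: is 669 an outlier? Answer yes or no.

yes

IQR = Q3 − Q1 = 348.00 − 147.00 = 201.00.
Lower fence = Q1 − 1.5·IQR = 147.00 − 301.50 = -154.50.
Upper fence = Q3 + 1.5·IQR = 348.00 + 301.50 = 649.50.
669 lies above the upper fence.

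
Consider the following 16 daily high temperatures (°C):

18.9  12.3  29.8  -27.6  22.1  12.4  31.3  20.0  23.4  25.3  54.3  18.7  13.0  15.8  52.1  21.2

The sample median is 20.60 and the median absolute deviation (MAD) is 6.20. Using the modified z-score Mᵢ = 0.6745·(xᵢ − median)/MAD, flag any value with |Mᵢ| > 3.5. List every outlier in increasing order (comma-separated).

|Mᵢ| > 3.5 ⇔ |xᵢ − 20.60| > 3.5·6.20/0.6745 = 32.17.
So outliers lie outside [-11.57, 52.77].
-27.6: M = -5.24 → outlier.
54.3: M = 3.67 → outlier.

-27.6, 54.3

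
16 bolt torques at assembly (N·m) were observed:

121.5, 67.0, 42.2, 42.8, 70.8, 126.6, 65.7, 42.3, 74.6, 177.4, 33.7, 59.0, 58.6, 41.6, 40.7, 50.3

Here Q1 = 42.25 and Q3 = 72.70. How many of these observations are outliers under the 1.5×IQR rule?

3

IQR = 30.45; fences at 42.25 − 45.675 = -3.425 and 72.70 + 45.675 = 118.375.
Outside the cutoffs: 121.5, 126.6, 177.4.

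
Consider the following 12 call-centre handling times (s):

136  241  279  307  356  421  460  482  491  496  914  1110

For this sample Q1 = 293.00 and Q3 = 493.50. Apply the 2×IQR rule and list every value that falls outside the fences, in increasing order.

914, 1110

IQR = Q3 − Q1 = 493.50 − 293.00 = 200.50.
Lower fence = Q1 − 2·IQR = 293.00 − 401.00 = -108.00.
Upper fence = Q3 + 2·IQR = 493.50 + 401.00 = 894.50.
914 > 894.50 → outlier.
1110 > 894.50 → outlier.
All remaining values lie within [-108.00, 894.50].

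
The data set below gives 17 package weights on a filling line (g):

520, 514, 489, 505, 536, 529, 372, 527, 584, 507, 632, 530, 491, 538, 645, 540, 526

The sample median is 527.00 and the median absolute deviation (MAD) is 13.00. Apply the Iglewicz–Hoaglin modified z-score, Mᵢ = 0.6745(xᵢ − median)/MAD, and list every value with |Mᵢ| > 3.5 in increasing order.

|Mᵢ| > 3.5 ⇔ |xᵢ − 527.00| > 3.5·13.00/0.6745 = 67.46.
So outliers lie outside [459.54, 594.46].
372: M = -8.04 → outlier.
632: M = 5.45 → outlier.
645: M = 6.12 → outlier.

372, 632, 645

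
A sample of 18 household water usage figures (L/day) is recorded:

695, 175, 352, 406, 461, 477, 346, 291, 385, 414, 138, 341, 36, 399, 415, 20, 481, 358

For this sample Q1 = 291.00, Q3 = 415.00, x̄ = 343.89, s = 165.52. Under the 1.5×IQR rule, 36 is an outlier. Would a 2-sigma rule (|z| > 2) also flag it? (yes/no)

z = (36 − 343.89) / 165.52 = -1.86.
|z| = 1.86 ≤ 2.

no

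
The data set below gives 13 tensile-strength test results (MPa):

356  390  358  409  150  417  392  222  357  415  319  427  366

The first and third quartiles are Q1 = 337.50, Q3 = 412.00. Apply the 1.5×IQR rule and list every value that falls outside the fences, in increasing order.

150, 222

IQR = Q3 − Q1 = 412.00 − 337.50 = 74.50.
Lower fence = Q1 − 1.5·IQR = 337.50 − 111.75 = 225.75.
Upper fence = Q3 + 1.5·IQR = 412.00 + 111.75 = 523.75.
150 < 225.75 → outlier.
222 < 225.75 → outlier.
All remaining values lie within [225.75, 523.75].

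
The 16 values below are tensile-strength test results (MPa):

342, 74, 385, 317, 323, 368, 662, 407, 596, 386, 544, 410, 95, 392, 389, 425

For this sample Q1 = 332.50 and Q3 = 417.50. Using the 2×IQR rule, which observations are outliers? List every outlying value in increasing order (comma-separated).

IQR = Q3 − Q1 = 417.50 − 332.50 = 85.00.
Lower fence = Q1 − 2·IQR = 332.50 − 170.00 = 162.50.
Upper fence = Q3 + 2·IQR = 417.50 + 170.00 = 587.50.
74 < 162.50 → outlier.
95 < 162.50 → outlier.
596 > 587.50 → outlier.
662 > 587.50 → outlier.
All remaining values lie within [162.50, 587.50].

74, 95, 596, 662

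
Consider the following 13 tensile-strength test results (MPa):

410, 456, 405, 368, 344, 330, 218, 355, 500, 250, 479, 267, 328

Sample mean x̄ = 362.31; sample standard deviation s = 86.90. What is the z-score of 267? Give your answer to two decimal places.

z = (267 − 362.31) / 86.90 = -1.10.

-1.10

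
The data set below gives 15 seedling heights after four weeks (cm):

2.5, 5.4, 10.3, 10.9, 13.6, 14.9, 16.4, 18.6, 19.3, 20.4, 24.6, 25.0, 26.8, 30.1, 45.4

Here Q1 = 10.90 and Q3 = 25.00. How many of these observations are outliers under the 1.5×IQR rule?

IQR = 14.10; fences at 10.90 − 21.15 = -10.25 and 25.00 + 21.15 = 46.15.
Every value lies within the cutoffs.

0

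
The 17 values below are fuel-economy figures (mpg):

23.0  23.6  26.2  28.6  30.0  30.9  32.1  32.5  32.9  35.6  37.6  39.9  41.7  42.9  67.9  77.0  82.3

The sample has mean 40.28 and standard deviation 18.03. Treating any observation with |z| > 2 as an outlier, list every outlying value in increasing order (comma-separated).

77.0, 82.3

Cutoffs at x̄ ± 2s: 40.28 ± 2·18.03 = [4.22, 76.34].
77.0: z = 2.04, |z| > 2 → outlier.
82.3: z = 2.33, |z| > 2 → outlier.
Every other value lies within [4.22, 76.34].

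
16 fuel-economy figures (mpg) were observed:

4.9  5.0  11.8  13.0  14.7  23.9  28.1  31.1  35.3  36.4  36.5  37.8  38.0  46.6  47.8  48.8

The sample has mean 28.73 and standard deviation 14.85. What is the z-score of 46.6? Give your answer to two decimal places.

z = (46.6 − 28.73) / 14.85 = 1.20.

1.20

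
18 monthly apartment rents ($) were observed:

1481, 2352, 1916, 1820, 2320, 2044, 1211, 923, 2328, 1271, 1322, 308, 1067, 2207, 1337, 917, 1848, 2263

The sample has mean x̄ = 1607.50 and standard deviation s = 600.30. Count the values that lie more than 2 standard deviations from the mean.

1

Cutoffs: x̄ ± 2s = [406.90, 2808.10].
Outside the cutoffs: 308.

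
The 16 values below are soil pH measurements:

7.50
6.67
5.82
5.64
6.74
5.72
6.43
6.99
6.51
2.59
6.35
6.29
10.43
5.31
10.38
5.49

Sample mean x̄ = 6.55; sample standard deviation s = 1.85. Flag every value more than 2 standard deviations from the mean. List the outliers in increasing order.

Cutoffs at x̄ ± 2s: 6.55 ± 2·1.85 = [2.85, 10.25].
2.59: z = -2.14, |z| > 2 → outlier.
10.38: z = 2.07, |z| > 2 → outlier.
10.43: z = 2.10, |z| > 2 → outlier.
Every other value lies within [2.85, 10.25].

2.59, 10.38, 10.43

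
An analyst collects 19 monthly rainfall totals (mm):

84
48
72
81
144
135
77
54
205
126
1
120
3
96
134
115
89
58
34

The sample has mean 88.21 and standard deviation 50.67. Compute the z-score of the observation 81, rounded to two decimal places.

z = (81 − 88.21) / 50.67 = -0.14.

-0.14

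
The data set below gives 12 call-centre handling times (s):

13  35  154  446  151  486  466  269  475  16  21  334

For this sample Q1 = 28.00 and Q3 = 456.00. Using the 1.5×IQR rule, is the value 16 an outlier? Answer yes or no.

IQR = Q3 − Q1 = 456.00 − 28.00 = 428.00.
Lower fence = Q1 − 1.5·IQR = 28.00 − 642.00 = -614.00.
Upper fence = Q3 + 1.5·IQR = 456.00 + 642.00 = 1098.00.
16 lies within [-614.00, 1098.00].

no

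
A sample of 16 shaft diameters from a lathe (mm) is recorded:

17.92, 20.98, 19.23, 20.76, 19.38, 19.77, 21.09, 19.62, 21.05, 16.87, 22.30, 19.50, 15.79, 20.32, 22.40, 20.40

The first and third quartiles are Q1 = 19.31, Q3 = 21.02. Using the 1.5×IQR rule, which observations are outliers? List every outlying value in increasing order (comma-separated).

15.79

IQR = Q3 − Q1 = 21.02 − 19.31 = 1.71.
Lower fence = Q1 − 1.5·IQR = 19.31 − 2.565 = 16.745.
Upper fence = Q3 + 1.5·IQR = 21.02 + 2.565 = 23.585.
15.79 < 16.745 → outlier.
All remaining values lie within [16.745, 23.585].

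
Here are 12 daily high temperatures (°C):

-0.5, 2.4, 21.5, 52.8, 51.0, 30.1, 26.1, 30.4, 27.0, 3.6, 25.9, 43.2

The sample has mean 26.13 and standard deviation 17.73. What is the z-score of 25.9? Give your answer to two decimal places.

z = (25.9 − 26.13) / 17.73 = -0.01.

-0.01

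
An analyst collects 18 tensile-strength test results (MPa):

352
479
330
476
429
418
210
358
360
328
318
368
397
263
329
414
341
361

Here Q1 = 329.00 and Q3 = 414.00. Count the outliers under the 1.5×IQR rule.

0

IQR = 85.00; fences at 329.00 − 127.50 = 201.50 and 414.00 + 127.50 = 541.50.
Every value lies within the cutoffs.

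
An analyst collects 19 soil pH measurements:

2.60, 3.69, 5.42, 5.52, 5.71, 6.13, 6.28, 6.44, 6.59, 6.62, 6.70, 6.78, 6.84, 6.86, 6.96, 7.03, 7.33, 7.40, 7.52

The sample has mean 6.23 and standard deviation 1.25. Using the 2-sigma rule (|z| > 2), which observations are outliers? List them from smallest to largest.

Cutoffs at x̄ ± 2s: 6.23 ± 2·1.25 = [3.73, 8.73].
2.60: z = -2.90, |z| > 2 → outlier.
3.69: z = -2.03, |z| > 2 → outlier.
Every other value lies within [3.73, 8.73].

2.60, 3.69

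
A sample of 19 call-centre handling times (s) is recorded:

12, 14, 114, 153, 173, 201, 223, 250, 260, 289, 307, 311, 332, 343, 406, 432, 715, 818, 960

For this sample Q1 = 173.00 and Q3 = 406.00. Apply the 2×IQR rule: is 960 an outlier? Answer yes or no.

IQR = Q3 − Q1 = 406.00 − 173.00 = 233.00.
Lower fence = Q1 − 2·IQR = 173.00 − 466.00 = -293.00.
Upper fence = Q3 + 2·IQR = 406.00 + 466.00 = 872.00.
960 lies above the upper fence.

yes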